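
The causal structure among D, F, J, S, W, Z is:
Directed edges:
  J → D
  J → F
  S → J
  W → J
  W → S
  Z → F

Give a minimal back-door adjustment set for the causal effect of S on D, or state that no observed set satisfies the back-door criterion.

S→D: minimal back-door set {W}.

desc(S)\{S}={D,F,J}; candidates ⊆ {W,Z}.
size 0: {}; under {} S still reaches {D,F,J,W} ∋ D.
{W}: S⊥D given {W} in G with S→· removed — back-door holds.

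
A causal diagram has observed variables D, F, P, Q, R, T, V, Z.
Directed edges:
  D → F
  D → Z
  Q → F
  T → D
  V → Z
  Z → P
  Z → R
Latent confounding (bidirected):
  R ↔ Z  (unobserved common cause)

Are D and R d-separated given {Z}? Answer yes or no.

No — D and R are d-connected given {Z}.

Bayes-Ball from D | {Z} reaches {F,R,T,V}.
R ∈ reach(D|{Z}) ⇒ D ⊥̸ R | {Z}.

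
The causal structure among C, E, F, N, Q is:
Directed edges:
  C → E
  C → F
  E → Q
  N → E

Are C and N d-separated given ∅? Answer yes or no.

Yes — C ⊥ N | ∅.

Bayes-Ball from C | ∅ reaches {E,F,Q}.
N ∉ reach(C|∅) ⇒ C ⊥ N | ∅.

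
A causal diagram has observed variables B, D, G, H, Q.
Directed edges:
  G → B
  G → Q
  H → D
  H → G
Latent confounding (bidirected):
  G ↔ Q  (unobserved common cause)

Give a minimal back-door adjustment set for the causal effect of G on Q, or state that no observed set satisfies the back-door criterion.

desc(G)\{G}={B,Q}; candidates ⊆ {D,H}.
G↔Q: latent back-door arc(s) into G.
size 0: {}; under {} G still reaches {D,H,Q} ∋ Q.
size 1: {D}, {H}; under {D} G still reaches {H,Q} ∋ Q.
size 2: {D,H}; under {D,H} G still reaches {Q} ∋ Q.
G↔Q cannot be blocked by any observed set — no back-door set.

G→Q: no observed back-door set.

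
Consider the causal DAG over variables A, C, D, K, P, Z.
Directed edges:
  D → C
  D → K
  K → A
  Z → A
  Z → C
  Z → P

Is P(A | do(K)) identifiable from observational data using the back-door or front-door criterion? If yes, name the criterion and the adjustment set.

desc(K)\{K}={A}; candidates ⊆ {C,D,P,Z}.
∅: K⊥A given ∅ in G with K→· removed — back-door holds.
P(A|do(K)) = P(A|K) — no adjustment needed.

P(A|do(K)): backdoor, adjust for ∅.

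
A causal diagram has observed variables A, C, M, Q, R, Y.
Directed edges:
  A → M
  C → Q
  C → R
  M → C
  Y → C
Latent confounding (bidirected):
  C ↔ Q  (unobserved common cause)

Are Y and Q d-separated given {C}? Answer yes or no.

Bayes-Ball from Y | {C} reaches {A,M,Q}.
Q ∈ reach(Y|{C}) ⇒ Y ⊥̸ Q | {C}.

No — Y and Q are d-connected given {C}.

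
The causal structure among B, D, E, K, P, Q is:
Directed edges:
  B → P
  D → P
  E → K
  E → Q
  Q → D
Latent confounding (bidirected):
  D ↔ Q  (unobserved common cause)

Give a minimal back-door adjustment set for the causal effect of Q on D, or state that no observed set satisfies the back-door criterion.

desc(Q)\{Q}={D,P}; candidates ⊆ {B,E,K}.
Q↔D: latent back-door arc(s) into Q.
size 0: {}; under {} Q still reaches {D,E,K,P} ∋ D.
size 1: {B}, {E}, {K}; under {B} Q still reaches {D,E,K,P} ∋ D.
size 2: {B,E}, {B,K}, {E,K}; under {B,E} Q still reaches {D,P} ∋ D.
Q↔D cannot be blocked by any observed set — no back-door set.

Q→D: no observed back-door set.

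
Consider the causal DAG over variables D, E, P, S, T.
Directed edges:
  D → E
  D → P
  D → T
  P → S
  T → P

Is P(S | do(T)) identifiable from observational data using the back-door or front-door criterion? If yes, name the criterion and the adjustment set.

P(S|do(T)): backdoor, adjust for {D}.

desc(T)\{T}={P,S}; candidates ⊆ {D,E}.
size 0: {}; under {} T still reaches {D,E,P,S} ∋ S.
{D}: T⊥S given {D} in G with T→· removed — back-door holds.
P(S|do(T)) = Σ_{D} P(S|T,D)·P(D).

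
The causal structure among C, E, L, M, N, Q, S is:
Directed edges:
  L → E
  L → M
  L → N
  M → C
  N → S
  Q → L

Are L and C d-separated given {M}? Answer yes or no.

Yes — L ⊥ C | {M}.

Bayes-Ball from L | {M} reaches {E,N,Q,S}.
C ∉ reach(L|{M}) ⇒ L ⊥ C | {M}.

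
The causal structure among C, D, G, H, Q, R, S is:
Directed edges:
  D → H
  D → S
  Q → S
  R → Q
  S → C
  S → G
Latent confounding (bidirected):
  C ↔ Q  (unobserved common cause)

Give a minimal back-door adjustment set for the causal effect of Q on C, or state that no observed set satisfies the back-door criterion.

Q→C: no observed back-door set.

desc(Q)\{Q}={C,G,S}; candidates ⊆ {D,H,R}.
Q↔C: latent back-door arc(s) into Q.
size 0: {}; under {} Q still reaches {C,R} ∋ C.
size 1: {D}, {H}, {R}; under {D} Q still reaches {C,R} ∋ C.
size 2: {D,H}, {D,R}, {H,R}; under {D,H} Q still reaches {C,R} ∋ C.
Q↔C cannot be blocked by any observed set — no back-door set.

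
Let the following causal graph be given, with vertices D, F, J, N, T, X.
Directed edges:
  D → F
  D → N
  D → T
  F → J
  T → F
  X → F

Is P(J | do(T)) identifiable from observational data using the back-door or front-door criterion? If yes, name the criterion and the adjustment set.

desc(T)\{T}={F,J}; candidates ⊆ {D,N,X}.
size 0: {}; under {} T still reaches {D,F,J,N} ∋ J.
{D}: T⊥J given {D} in G with T→· removed — back-door holds.
P(J|do(T)) = Σ_{D} P(J|T,D)·P(D).

P(J|do(T)): backdoor, adjust for {D}.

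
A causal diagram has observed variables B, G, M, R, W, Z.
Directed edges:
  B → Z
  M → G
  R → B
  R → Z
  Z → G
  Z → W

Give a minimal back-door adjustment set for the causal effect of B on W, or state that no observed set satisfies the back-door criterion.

B→W: minimal back-door set {R}.

desc(B)\{B}={G,W,Z}; candidates ⊆ {M,R}.
size 0: {}; under {} B still reaches {G,R,W,Z} ∋ W.
{R}: B⊥W given {R} in G with B→· removed — back-door holds.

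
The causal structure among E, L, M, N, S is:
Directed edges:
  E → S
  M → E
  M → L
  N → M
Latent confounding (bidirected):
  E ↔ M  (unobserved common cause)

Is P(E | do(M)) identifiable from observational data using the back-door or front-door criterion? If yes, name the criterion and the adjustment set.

P(E|do(M)): not identifiable (no BD/FD set).

desc(M)\{M}={E,L,S}; candidates ⊆ {N}.
M↔E: latent back-door arc(s) into M.
size 0: {}; under {} M still reaches {E,N,S} ∋ E.
size 1: {N}; under {N} M still reaches {E,S} ∋ E.
M↔E cannot be blocked by any observed set — no back-door set.
No mediator lies on a directed M→…→E path.
Neither criterion identifies P(E|do(M)) in this graph.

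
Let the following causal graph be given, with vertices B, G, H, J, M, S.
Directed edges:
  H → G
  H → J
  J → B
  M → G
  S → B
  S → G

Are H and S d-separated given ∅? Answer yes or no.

Bayes-Ball from H | ∅ reaches {B,G,J}.
S ∉ reach(H|∅) ⇒ H ⊥ S | ∅.

Yes — H ⊥ S | ∅.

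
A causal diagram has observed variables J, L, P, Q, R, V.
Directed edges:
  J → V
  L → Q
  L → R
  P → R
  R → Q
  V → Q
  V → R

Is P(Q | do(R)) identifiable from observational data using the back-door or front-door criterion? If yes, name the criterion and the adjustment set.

P(Q|do(R)): backdoor, adjust for {L, V}.

desc(R)\{R}={Q}; candidates ⊆ {J,L,P,V}.
size 0: {}; under {} R still reaches {J,L,P,Q,V} ∋ Q.
size 1: {J}, {L}, {P} …(+1); under {J} R still reaches {L,P,Q,V} ∋ Q.
{L,V}: R⊥Q given {L,V} in G with R→· removed — back-door holds.
P(Q|do(R)) = Σ_{L,V} P(Q|R,L,V)·P(L,V).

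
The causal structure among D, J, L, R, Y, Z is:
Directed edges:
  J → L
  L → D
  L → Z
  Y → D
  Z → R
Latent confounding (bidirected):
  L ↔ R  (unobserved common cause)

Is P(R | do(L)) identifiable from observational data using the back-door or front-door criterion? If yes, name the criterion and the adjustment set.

P(R|do(L)): frontdoor, adjust for {Z}.

desc(L)\{L}={D,R,Z}; candidates ⊆ {J,Y}.
L↔R: latent back-door arc(s) into L.
size 0: {}; under {} L still reaches {J,R} ∋ R.
size 1: {J}, {Y}; under {J} L still reaches {R} ∋ R.
size 2: {J,Y}; under {J,Y} L still reaches {R} ∋ R.
L↔R cannot be blocked by any observed set — no back-door set.
{Z}: (i) intercepts every directed L→R path; (ii) no back-door L→{Z}; (iii) {L} blocks every back-door {Z}→R. Front-door holds.
P(R|do(L)) = Σ_{Z} P(Z|L) Σ_{L'} P(R|Z,L')P(L').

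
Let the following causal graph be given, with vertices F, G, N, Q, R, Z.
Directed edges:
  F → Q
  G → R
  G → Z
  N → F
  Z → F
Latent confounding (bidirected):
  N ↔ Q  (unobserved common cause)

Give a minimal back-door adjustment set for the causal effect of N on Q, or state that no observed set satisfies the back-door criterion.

N→Q: no observed back-door set.

desc(N)\{N}={F,Q}; candidates ⊆ {G,R,Z}.
N↔Q: latent back-door arc(s) into N.
size 0: {}; under {} N still reaches {Q} ∋ Q.
size 1: {G}, {R}, {Z}; under {G} N still reaches {Q} ∋ Q.
size 2: {G,R}, {G,Z}, {R,Z}; under {G,R} N still reaches {Q} ∋ Q.
N↔Q cannot be blocked by any observed set — no back-door set.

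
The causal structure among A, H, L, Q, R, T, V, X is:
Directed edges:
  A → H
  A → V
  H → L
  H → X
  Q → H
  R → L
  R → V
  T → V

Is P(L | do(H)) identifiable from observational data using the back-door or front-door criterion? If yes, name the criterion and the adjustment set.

desc(H)\{H}={L,X}; candidates ⊆ {A,Q,R,T,V}.
∅: H⊥L given ∅ in G with H→· removed — back-door holds.
P(L|do(H)) = P(L|H) — no adjustment needed.

P(L|do(H)): backdoor, adjust for ∅.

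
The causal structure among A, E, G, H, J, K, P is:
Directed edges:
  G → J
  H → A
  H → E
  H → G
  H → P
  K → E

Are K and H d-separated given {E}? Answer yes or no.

No — K and H are d-connected given {E}.

Bayes-Ball from K | {E} reaches {A,G,H,J,P}.
H ∈ reach(K|{E}) ⇒ K ⊥̸ H | {E}.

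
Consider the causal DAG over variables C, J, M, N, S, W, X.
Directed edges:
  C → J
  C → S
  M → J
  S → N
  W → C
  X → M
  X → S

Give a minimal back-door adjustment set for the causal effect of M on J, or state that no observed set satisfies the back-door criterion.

desc(M)\{M}={J}; candidates ⊆ {C,N,S,W,X}.
∅: M⊥J given ∅ in G with M→· removed — back-door holds.

M→J: minimal back-door set ∅.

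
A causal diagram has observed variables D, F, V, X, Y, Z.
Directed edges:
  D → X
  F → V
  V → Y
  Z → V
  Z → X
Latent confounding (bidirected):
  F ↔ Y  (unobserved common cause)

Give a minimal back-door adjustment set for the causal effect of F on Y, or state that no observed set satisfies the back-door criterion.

desc(F)\{F}={V,Y}; candidates ⊆ {D,X,Z}.
F↔Y: latent back-door arc(s) into F.
size 0: {}; under {} F still reaches {Y} ∋ Y.
size 1: {D}, {X}, {Z}; under {D} F still reaches {Y} ∋ Y.
size 2: {D,X}, {D,Z}, {X,Z}; under {D,X} F still reaches {Y} ∋ Y.
F↔Y cannot be blocked by any observed set — no back-door set.

F→Y: no observed back-door set.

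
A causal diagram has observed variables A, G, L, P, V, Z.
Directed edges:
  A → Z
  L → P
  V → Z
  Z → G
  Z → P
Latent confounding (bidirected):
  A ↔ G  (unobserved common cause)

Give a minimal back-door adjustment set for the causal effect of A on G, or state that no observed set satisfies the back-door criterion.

A→G: no observed back-door set.

desc(A)\{A}={G,P,Z}; candidates ⊆ {L,V}.
A↔G: latent back-door arc(s) into A.
size 0: {}; under {} A still reaches {G} ∋ G.
size 1: {L}, {V}; under {L} A still reaches {G} ∋ G.
size 2: {L,V}; under {L,V} A still reaches {G} ∋ G.
A↔G cannot be blocked by any observed set — no back-door set.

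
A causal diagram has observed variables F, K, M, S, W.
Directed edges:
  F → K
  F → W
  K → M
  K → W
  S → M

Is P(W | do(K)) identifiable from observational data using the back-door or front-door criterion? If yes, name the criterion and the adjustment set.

P(W|do(K)): backdoor, adjust for {F}.

desc(K)\{K}={M,W}; candidates ⊆ {F,S}.
size 0: {}; under {} K still reaches {F,W} ∋ W.
{F}: K⊥W given {F} in G with K→· removed — back-door holds.
P(W|do(K)) = Σ_{F} P(W|K,F)·P(F).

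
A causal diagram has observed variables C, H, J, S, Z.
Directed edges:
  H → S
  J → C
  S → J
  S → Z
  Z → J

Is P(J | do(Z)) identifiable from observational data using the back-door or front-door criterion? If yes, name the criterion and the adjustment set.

desc(Z)\{Z}={C,J}; candidates ⊆ {H,S}.
size 0: {}; under {} Z still reaches {C,H,J,S} ∋ J.
{S}: Z⊥J given {S} in G with Z→· removed — back-door holds.
P(J|do(Z)) = Σ_{S} P(J|Z,S)·P(S).

P(J|do(Z)): backdoor, adjust for {S}.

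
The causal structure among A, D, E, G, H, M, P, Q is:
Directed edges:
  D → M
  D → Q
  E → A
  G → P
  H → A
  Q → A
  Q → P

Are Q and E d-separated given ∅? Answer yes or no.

Yes — Q ⊥ E | ∅.

Bayes-Ball from Q | ∅ reaches {A,D,M,P}.
E ∉ reach(Q|∅) ⇒ Q ⊥ E | ∅.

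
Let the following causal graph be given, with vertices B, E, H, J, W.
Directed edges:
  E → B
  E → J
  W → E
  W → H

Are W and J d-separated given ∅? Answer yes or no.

No — W and J are d-connected given ∅.

Bayes-Ball from W | ∅ reaches {B,E,H,J}.
J ∈ reach(W|∅) ⇒ W ⊥̸ J | ∅.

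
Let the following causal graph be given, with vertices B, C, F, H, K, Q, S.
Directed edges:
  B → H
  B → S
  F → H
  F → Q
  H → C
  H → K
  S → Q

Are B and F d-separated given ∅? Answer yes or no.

Bayes-Ball from B | ∅ reaches {C,H,K,Q,S}.
F ∉ reach(B|∅) ⇒ B ⊥ F | ∅.

Yes — B ⊥ F | ∅.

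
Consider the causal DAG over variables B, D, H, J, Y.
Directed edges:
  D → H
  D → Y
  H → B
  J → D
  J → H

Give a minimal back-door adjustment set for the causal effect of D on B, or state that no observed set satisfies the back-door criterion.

D→B: minimal back-door set {J}.

desc(D)\{D}={B,H,Y}; candidates ⊆ {J}.
size 0: {}; under {} D still reaches {B,H,J} ∋ B.
{J}: D⊥B given {J} in G with D→· removed — back-door holds.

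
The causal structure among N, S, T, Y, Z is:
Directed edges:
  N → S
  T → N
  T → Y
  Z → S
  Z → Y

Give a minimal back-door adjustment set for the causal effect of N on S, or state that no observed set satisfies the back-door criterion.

desc(N)\{N}={S}; candidates ⊆ {T,Y,Z}.
∅: N⊥S given ∅ in G with N→· removed — back-door holds.

N→S: minimal back-door set ∅.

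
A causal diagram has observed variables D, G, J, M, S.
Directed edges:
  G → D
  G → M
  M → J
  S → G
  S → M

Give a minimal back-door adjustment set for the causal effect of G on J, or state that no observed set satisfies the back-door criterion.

G→J: minimal back-door set {S}.

desc(G)\{G}={D,J,M}; candidates ⊆ {S}.
size 0: {}; under {} G still reaches {J,M,S} ∋ J.
{S}: G⊥J given {S} in G with G→· removed — back-door holds.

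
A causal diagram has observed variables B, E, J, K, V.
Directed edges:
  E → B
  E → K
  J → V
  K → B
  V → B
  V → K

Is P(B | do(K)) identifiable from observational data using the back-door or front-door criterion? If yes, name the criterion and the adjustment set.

P(B|do(K)): backdoor, adjust for {E, V}.

desc(K)\{K}={B}; candidates ⊆ {E,J,V}.
size 0: {}; under {} K still reaches {B,E,J,V} ∋ B.
size 1: {E}, {J}, {V}; under {E} K still reaches {B,J,V} ∋ B.
{E,V}: K⊥B given {E,V} in G with K→· removed — back-door holds.
P(B|do(K)) = Σ_{E,V} P(B|K,E,V)·P(E,V).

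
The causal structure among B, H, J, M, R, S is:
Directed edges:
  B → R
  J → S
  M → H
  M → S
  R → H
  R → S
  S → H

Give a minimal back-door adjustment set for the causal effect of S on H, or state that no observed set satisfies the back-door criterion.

desc(S)\{S}={H}; candidates ⊆ {B,J,M,R}.
size 0: {}; under {} S still reaches {B,H,J,M,R} ∋ H.
size 1: {B}, {J}, {M} …(+1); under {B} S still reaches {H,J,M,R} ∋ H.
{M,R}: S⊥H given {M,R} in G with S→· removed — back-door holds.

S→H: minimal back-door set {M, R}.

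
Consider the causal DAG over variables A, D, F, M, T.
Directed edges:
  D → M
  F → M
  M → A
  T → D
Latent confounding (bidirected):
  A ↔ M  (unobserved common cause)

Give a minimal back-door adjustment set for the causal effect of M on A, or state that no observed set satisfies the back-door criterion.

M→A: no observed back-door set.

desc(M)\{M}={A}; candidates ⊆ {D,F,T}.
M↔A: latent back-door arc(s) into M.
size 0: {}; under {} M still reaches {A,D,F,T} ∋ A.
size 1: {D}, {F}, {T}; under {D} M still reaches {A,F} ∋ A.
size 2: {D,F}, {D,T}, {F,T}; under {D,F} M still reaches {A} ∋ A.
M↔A cannot be blocked by any observed set — no back-door set.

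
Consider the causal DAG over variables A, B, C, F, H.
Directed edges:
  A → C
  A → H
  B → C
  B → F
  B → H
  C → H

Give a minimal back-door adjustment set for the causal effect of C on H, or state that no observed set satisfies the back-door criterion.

desc(C)\{C}={H}; candidates ⊆ {A,B,F}.
size 0: {}; under {} C still reaches {A,B,F,H} ∋ H.
size 1: {A}, {B}, {F}; under {A} C still reaches {B,F,H} ∋ H.
{A,B}: C⊥H given {A,B} in G with C→· removed — back-door holds.

C→H: minimal back-door set {A, B}.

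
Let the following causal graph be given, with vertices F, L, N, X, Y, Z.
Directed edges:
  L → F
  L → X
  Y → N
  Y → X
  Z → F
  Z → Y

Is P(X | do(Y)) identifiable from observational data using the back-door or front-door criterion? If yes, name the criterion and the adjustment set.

desc(Y)\{Y}={N,X}; candidates ⊆ {F,L,Z}.
∅: Y⊥X given ∅ in G with Y→· removed — back-door holds.
P(X|do(Y)) = P(X|Y) — no adjustment needed.

P(X|do(Y)): backdoor, adjust for ∅.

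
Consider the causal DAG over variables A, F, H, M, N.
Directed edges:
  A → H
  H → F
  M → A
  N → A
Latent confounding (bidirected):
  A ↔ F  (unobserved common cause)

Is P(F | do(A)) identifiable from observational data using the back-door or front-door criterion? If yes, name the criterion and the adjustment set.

desc(A)\{A}={F,H}; candidates ⊆ {M,N}.
A↔F: latent back-door arc(s) into A.
size 0: {}; under {} A still reaches {F,M,N} ∋ F.
size 1: {M}, {N}; under {M} A still reaches {F,N} ∋ F.
size 2: {M,N}; under {M,N} A still reaches {F} ∋ F.
A↔F cannot be blocked by any observed set — no back-door set.
{H}: (i) intercepts every directed A→F path; (ii) no back-door A→{H}; (iii) {A} blocks every back-door {H}→F. Front-door holds.
P(F|do(A)) = Σ_{H} P(H|A) Σ_{A'} P(F|H,A')P(A').

P(F|do(A)): frontdoor, adjust for {H}.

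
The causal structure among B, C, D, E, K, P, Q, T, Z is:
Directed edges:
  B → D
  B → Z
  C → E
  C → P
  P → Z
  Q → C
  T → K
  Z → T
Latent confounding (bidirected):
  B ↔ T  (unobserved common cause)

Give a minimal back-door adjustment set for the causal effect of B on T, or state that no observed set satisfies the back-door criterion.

desc(B)\{B}={D,K,T,Z}; candidates ⊆ {C,E,P,Q}.
B↔T: latent back-door arc(s) into B.
size 0: {}; under {} B still reaches {K,T} ∋ T.
size 1: {C}, {E}, {P} …(+1); under {C} B still reaches {K,T} ∋ T.
size 2: {C,E}, {C,P}, {C,Q} …(+3); under {C,E} B still reaches {K,T} ∋ T.
B↔T cannot be blocked by any observed set — no back-door set.

B→T: no observed back-door set.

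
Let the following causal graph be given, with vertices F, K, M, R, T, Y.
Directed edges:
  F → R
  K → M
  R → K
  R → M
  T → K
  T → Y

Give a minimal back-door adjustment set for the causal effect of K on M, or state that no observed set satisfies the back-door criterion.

desc(K)\{K}={M}; candidates ⊆ {F,R,T,Y}.
size 0: {}; under {} K still reaches {F,M,R,T,Y} ∋ M.
{R}: K⊥M given {R} in G with K→· removed — back-door holds.

K→M: minimal back-door set {R}.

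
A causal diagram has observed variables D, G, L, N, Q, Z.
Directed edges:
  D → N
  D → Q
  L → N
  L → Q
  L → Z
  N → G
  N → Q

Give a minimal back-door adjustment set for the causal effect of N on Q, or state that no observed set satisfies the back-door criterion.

N→Q: minimal back-door set {D, L}.

desc(N)\{N}={G,Q}; candidates ⊆ {D,L,Z}.
size 0: {}; under {} N still reaches {D,L,Q,Z} ∋ Q.
size 1: {D}, {L}, {Z}; under {D} N still reaches {L,Q,Z} ∋ Q.
{D,L}: N⊥Q given {D,L} in G with N→· removed — back-door holds.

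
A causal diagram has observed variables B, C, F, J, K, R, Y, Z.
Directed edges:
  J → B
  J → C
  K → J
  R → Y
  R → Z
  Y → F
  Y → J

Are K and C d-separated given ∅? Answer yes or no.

No — K and C are d-connected given ∅.

Bayes-Ball from K | ∅ reaches {B,C,J}.
C ∈ reach(K|∅) ⇒ K ⊥̸ C | ∅.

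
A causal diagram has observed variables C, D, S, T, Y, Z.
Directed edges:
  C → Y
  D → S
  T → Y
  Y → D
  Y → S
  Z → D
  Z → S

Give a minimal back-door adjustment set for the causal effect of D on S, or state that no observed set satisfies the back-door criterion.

D→S: minimal back-door set {Y, Z}.

desc(D)\{D}={S}; candidates ⊆ {C,T,Y,Z}.
size 0: {}; under {} D still reaches {C,S,T,Y,Z} ∋ S.
size 1: {C}, {T}, {Y} …(+1); under {C} D still reaches {S,T,Y,Z} ∋ S.
{Y,Z}: D⊥S given {Y,Z} in G with D→· removed — back-door holds.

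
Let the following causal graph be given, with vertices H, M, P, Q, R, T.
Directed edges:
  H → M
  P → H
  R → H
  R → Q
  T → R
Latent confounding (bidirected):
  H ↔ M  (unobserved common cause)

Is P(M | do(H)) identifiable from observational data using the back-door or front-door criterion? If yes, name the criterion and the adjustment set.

P(M|do(H)): not identifiable (no BD/FD set).

desc(H)\{H}={M}; candidates ⊆ {P,Q,R,T}.
H↔M: latent back-door arc(s) into H.
size 0: {}; under {} H still reaches {M,P,Q,R,T} ∋ M.
size 1: {P}, {Q}, {R} …(+1); under {P} H still reaches {M,Q,R,T} ∋ M.
size 2: {P,Q}, {P,R}, {P,T} …(+3); under {P,Q} H still reaches {M,R,T} ∋ M.
H↔M cannot be blocked by any observed set — no back-door set.
No mediator lies on a directed H→…→M path.
Neither criterion identifies P(M|do(H)) in this graph.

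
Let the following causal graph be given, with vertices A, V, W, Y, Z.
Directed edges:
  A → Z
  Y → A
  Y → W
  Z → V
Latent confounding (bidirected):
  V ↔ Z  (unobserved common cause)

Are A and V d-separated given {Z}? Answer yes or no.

Bayes-Ball from A | {Z} reaches {V,W,Y}.
V ∈ reach(A|{Z}) ⇒ A ⊥̸ V | {Z}.

No — A and V are d-connected given {Z}.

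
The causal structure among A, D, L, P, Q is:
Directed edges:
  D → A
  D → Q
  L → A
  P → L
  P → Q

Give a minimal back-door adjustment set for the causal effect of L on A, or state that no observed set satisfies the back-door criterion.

L→A: minimal back-door set ∅.

desc(L)\{L}={A}; candidates ⊆ {D,P,Q}.
∅: L⊥A given ∅ in G with L→· removed — back-door holds.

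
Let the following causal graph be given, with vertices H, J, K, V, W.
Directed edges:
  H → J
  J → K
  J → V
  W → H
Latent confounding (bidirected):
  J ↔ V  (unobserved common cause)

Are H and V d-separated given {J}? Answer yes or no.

Bayes-Ball from H | {J} reaches {V,W}.
V ∈ reach(H|{J}) ⇒ H ⊥̸ V | {J}.

No — H and V are d-connected given {J}.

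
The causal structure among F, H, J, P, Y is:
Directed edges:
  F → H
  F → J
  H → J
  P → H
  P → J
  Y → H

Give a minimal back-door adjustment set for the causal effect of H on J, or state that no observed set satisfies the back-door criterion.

desc(H)\{H}={J}; candidates ⊆ {F,P,Y}.
size 0: {}; under {} H still reaches {F,J,P,Y} ∋ J.
size 1: {F}, {P}, {Y}; under {F} H still reaches {J,P,Y} ∋ J.
{F,P}: H⊥J given {F,P} in G with H→· removed — back-door holds.

H→J: minimal back-door set {F, P}.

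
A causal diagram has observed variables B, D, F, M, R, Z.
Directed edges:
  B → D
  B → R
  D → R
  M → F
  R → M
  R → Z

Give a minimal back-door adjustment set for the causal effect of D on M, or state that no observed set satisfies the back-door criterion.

D→M: minimal back-door set {B}.

desc(D)\{D}={F,M,R,Z}; candidates ⊆ {B}.
size 0: {}; under {} D still reaches {B,F,M,R,Z} ∋ M.
{B}: D⊥M given {B} in G with D→· removed — back-door holds.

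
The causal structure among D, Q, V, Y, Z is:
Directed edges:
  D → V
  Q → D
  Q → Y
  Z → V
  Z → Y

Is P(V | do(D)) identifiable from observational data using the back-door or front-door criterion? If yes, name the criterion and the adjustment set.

P(V|do(D)): backdoor, adjust for ∅.

desc(D)\{D}={V}; candidates ⊆ {Q,Y,Z}.
∅: D⊥V given ∅ in G with D→· removed — back-door holds.
P(V|do(D)) = P(V|D) — no adjustment needed.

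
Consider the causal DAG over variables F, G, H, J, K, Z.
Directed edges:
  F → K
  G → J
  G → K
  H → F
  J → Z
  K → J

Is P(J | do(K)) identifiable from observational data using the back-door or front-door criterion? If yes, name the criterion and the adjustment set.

desc(K)\{K}={J,Z}; candidates ⊆ {F,G,H}.
size 0: {}; under {} K still reaches {F,G,H,J,Z} ∋ J.
{G}: K⊥J given {G} in G with K→· removed — back-door holds.
P(J|do(K)) = Σ_{G} P(J|K,G)·P(G).

P(J|do(K)): backdoor, adjust for {G}.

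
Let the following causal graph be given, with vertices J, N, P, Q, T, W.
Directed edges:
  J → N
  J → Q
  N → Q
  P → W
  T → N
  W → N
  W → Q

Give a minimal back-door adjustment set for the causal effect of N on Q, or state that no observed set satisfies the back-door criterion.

N→Q: minimal back-door set {J, W}.

desc(N)\{N}={Q}; candidates ⊆ {J,P,T,W}.
size 0: {}; under {} N still reaches {J,P,Q,T,W} ∋ Q.
size 1: {J}, {P}, {T} …(+1); under {J} N still reaches {P,Q,T,W} ∋ Q.
{J,W}: N⊥Q given {J,W} in G with N→· removed — back-door holds.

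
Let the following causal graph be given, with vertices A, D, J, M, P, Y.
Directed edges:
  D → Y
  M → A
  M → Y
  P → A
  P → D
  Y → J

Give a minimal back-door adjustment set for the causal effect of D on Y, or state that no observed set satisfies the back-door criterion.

desc(D)\{D}={J,Y}; candidates ⊆ {A,M,P}.
∅: D⊥Y given ∅ in G with D→· removed — back-door holds.

D→Y: minimal back-door set ∅.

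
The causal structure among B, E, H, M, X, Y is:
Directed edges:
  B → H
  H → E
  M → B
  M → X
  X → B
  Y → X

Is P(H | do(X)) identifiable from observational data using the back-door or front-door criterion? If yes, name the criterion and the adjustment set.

P(H|do(X)): backdoor, adjust for {M}.

desc(X)\{X}={B,E,H}; candidates ⊆ {M,Y}.
size 0: {}; under {} X still reaches {B,E,H,M,Y} ∋ H.
{M}: X⊥H given {M} in G with X→· removed — back-door holds.
P(H|do(X)) = Σ_{M} P(H|X,M)·P(M).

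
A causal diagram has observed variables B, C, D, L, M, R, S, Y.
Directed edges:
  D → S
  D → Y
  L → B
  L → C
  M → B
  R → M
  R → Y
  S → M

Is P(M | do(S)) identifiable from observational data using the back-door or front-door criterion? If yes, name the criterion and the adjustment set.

desc(S)\{S}={B,M}; candidates ⊆ {C,D,L,R,Y}.
∅: S⊥M given ∅ in G with S→· removed — back-door holds.
P(M|do(S)) = P(M|S) — no adjustment needed.

P(M|do(S)): backdoor, adjust for ∅.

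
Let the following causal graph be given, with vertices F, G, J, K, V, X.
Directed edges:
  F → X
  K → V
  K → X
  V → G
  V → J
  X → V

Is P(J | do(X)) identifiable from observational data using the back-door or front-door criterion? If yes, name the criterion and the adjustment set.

desc(X)\{X}={G,J,V}; candidates ⊆ {F,K}.
size 0: {}; under {} X still reaches {F,G,J,K,V} ∋ J.
{K}: X⊥J given {K} in G with X→· removed — back-door holds.
P(J|do(X)) = Σ_{K} P(J|X,K)·P(K).

P(J|do(X)): backdoor, adjust for {K}.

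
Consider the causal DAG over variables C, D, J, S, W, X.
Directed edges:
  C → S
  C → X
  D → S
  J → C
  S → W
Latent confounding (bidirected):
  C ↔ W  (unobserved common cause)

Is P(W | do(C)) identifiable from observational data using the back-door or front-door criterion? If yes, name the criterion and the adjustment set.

P(W|do(C)): frontdoor, adjust for {S}.

desc(C)\{C}={S,W,X}; candidates ⊆ {D,J}.
C↔W: latent back-door arc(s) into C.
size 0: {}; under {} C still reaches {J,W} ∋ W.
size 1: {D}, {J}; under {D} C still reaches {J,W} ∋ W.
size 2: {D,J}; under {D,J} C still reaches {W} ∋ W.
C↔W cannot be blocked by any observed set — no back-door set.
{S}: (i) intercepts every directed C→W path; (ii) no back-door C→{S}; (iii) {C} blocks every back-door {S}→W. Front-door holds.
P(W|do(C)) = Σ_{S} P(S|C) Σ_{C'} P(W|S,C')P(C').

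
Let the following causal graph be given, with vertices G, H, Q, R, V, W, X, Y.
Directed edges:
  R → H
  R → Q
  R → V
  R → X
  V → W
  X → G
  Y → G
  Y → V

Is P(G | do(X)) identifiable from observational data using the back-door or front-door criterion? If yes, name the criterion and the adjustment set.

desc(X)\{X}={G}; candidates ⊆ {H,Q,R,V,W,Y}.
∅: X⊥G given ∅ in G with X→· removed — back-door holds.
P(G|do(X)) = P(G|X) — no adjustment needed.

P(G|do(X)): backdoor, adjust for ∅.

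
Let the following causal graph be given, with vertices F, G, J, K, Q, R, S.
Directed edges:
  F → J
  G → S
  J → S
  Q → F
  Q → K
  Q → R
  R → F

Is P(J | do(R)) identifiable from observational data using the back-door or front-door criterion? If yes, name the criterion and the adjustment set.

P(J|do(R)): backdoor, adjust for {Q}.

desc(R)\{R}={F,J,S}; candidates ⊆ {G,K,Q}.
size 0: {}; under {} R still reaches {F,J,K,Q,S} ∋ J.
{Q}: R⊥J given {Q} in G with R→· removed — back-door holds.
P(J|do(R)) = Σ_{Q} P(J|R,Q)·P(Q).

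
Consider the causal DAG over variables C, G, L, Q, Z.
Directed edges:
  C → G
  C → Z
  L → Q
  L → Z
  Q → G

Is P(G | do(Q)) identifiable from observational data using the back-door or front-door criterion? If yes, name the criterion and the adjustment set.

desc(Q)\{Q}={G}; candidates ⊆ {C,L,Z}.
∅: Q⊥G given ∅ in G with Q→· removed — back-door holds.
P(G|do(Q)) = P(G|Q) — no adjustment needed.

P(G|do(Q)): backdoor, adjust for ∅.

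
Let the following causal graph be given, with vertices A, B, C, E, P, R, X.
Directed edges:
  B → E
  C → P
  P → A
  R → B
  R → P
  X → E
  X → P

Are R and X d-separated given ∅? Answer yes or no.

Yes — R ⊥ X | ∅.

Bayes-Ball from R | ∅ reaches {A,B,E,P}.
X ∉ reach(R|∅) ⇒ R ⊥ X | ∅.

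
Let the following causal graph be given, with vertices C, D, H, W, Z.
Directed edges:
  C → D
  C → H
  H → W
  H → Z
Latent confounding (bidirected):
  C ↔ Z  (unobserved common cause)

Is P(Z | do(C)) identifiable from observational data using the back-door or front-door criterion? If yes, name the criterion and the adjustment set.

desc(C)\{C}={D,H,W,Z}; candidates ⊆ {—}.
C↔Z: latent back-door arc(s) into C.
size 0: {}; under {} C still reaches {Z} ∋ Z.
C↔Z cannot be blocked by any observed set — no back-door set.
{H}: (i) intercepts every directed C→Z path; (ii) no back-door C→{H}; (iii) {C} blocks every back-door {H}→Z. Front-door holds.
P(Z|do(C)) = Σ_{H} P(H|C) Σ_{C'} P(Z|H,C')P(C').

P(Z|do(C)): frontdoor, adjust for {H}.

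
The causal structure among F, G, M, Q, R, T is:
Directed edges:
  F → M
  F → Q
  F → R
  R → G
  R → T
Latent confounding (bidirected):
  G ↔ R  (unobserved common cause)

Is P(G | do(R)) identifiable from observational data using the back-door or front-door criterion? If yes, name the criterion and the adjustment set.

desc(R)\{R}={G,T}; candidates ⊆ {F,M,Q}.
R↔G: latent back-door arc(s) into R.
size 0: {}; under {} R still reaches {F,G,M,Q} ∋ G.
size 1: {F}, {M}, {Q}; under {F} R still reaches {G} ∋ G.
size 2: {F,M}, {F,Q}, {M,Q}; under {F,M} R still reaches {G} ∋ G.
R↔G cannot be blocked by any observed set — no back-door set.
No mediator lies on a directed R→…→G path.
Neither criterion identifies P(G|do(R)) in this graph.

P(G|do(R)): not identifiable (no BD/FD set).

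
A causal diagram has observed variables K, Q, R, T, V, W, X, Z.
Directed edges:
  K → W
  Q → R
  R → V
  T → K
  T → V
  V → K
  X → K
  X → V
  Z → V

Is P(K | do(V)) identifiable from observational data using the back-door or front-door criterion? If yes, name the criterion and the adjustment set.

P(K|do(V)): backdoor, adjust for {T, X}.

desc(V)\{V}={K,W}; candidates ⊆ {Q,R,T,X,Z}.
size 0: {}; under {} V still reaches {K,Q,R,T,W,X,Z} ∋ K.
size 1: {Q}, {R}, {T} …(+2); under {Q} V still reaches {K,R,T,W,X,Z} ∋ K.
{T,X}: V⊥K given {T,X} in G with V→· removed — back-door holds.
P(K|do(V)) = Σ_{T,X} P(K|V,T,X)·P(T,X).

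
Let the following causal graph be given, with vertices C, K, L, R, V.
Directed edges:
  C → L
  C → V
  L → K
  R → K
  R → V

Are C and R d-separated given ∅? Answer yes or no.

Bayes-Ball from C | ∅ reaches {K,L,V}.
R ∉ reach(C|∅) ⇒ C ⊥ R | ∅.

Yes — C ⊥ R | ∅.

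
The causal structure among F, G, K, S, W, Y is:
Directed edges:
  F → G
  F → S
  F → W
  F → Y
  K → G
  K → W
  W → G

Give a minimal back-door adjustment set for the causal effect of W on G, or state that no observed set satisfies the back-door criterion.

W→G: minimal back-door set {F, K}.

desc(W)\{W}={G}; candidates ⊆ {F,K,S,Y}.
size 0: {}; under {} W still reaches {F,G,K,S,Y} ∋ G.
size 1: {F}, {K}, {S} …(+1); under {F} W still reaches {G,K} ∋ G.
{F,K}: W⊥G given {F,K} in G with W→· removed — back-door holds.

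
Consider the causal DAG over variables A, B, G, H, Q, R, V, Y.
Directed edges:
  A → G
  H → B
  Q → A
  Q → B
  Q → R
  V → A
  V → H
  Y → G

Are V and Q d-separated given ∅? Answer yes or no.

Yes — V ⊥ Q | ∅.

Bayes-Ball from V | ∅ reaches {A,B,G,H}.
Q ∉ reach(V|∅) ⇒ V ⊥ Q | ∅.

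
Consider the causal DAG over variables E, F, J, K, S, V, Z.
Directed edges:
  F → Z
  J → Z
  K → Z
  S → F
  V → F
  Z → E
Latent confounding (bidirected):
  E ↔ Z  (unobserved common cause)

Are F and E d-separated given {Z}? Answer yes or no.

No — F and E are d-connected given {Z}.

Bayes-Ball from F | {Z} reaches {E,J,K,S,V}.
E ∈ reach(F|{Z}) ⇒ F ⊥̸ E | {Z}.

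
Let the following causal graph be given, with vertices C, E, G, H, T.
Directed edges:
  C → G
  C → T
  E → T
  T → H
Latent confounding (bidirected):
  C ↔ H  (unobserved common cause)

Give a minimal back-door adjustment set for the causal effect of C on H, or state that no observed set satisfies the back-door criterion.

C→H: no observed back-door set.

desc(C)\{C}={G,H,T}; candidates ⊆ {E}.
C↔H: latent back-door arc(s) into C.
size 0: {}; under {} C still reaches {H} ∋ H.
size 1: {E}; under {E} C still reaches {H} ∋ H.
C↔H cannot be blocked by any observed set — no back-door set.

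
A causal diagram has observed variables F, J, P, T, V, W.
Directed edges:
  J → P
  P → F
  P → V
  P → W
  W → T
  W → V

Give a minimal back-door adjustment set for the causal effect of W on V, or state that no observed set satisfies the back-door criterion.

W→V: minimal back-door set {P}.

desc(W)\{W}={T,V}; candidates ⊆ {F,J,P}.
size 0: {}; under {} W still reaches {F,J,P,V} ∋ V.
{P}: W⊥V given {P} in G with W→· removed — back-door holds.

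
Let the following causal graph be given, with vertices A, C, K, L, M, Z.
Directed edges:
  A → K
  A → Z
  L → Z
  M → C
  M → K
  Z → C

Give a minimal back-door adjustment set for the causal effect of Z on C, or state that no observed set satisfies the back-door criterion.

desc(Z)\{Z}={C}; candidates ⊆ {A,K,L,M}.
∅: Z⊥C given ∅ in G with Z→· removed — back-door holds.

Z→C: minimal back-door set ∅.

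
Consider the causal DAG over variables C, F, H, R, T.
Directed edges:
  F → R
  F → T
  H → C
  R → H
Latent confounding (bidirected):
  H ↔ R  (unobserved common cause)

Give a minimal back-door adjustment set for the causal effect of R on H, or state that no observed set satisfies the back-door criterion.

R→H: no observed back-door set.

desc(R)\{R}={C,H}; candidates ⊆ {F,T}.
R↔H: latent back-door arc(s) into R.
size 0: {}; under {} R still reaches {C,F,H,T} ∋ H.
size 1: {F}, {T}; under {F} R still reaches {C,H} ∋ H.
size 2: {F,T}; under {F,T} R still reaches {C,H} ∋ H.
R↔H cannot be blocked by any observed set — no back-door set.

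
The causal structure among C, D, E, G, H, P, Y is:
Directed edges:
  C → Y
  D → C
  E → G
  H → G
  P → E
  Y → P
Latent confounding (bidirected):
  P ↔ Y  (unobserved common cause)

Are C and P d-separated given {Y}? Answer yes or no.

Bayes-Ball from C | {Y} reaches {D,E,G,P}.
P ∈ reach(C|{Y}) ⇒ C ⊥̸ P | {Y}.

No — C and P are d-connected given {Y}.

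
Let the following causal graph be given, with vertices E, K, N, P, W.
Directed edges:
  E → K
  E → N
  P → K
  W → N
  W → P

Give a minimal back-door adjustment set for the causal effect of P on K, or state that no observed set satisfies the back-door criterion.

P→K: minimal back-door set ∅.

desc(P)\{P}={K}; candidates ⊆ {E,N,W}.
∅: P⊥K given ∅ in G with P→· removed — back-door holds.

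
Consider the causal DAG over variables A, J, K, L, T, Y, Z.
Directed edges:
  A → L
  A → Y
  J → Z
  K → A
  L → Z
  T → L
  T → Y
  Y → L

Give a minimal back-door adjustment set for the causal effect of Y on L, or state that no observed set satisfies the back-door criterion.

desc(Y)\{Y}={L,Z}; candidates ⊆ {A,J,K,T}.
size 0: {}; under {} Y still reaches {A,K,L,T,Z} ∋ L.
size 1: {A}, {J}, {K} …(+1); under {A} Y still reaches {L,T,Z} ∋ L.
{A,T}: Y⊥L given {A,T} in G with Y→· removed — back-door holds.

Y→L: minimal back-door set {A, T}.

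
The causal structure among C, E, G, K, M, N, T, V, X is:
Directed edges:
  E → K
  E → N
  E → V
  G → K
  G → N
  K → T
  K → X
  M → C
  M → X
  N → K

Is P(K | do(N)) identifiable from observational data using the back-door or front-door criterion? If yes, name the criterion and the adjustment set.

desc(N)\{N}={K,T,X}; candidates ⊆ {C,E,G,M,V}.
size 0: {}; under {} N still reaches {E,G,K,T,V,X} ∋ K.
size 1: {C}, {E}, {G} …(+2); under {C} N still reaches {E,G,K,T,V,X} ∋ K.
{E,G}: N⊥K given {E,G} in G with N→· removed — back-door holds.
P(K|do(N)) = Σ_{E,G} P(K|N,E,G)·P(E,G).

P(K|do(N)): backdoor, adjust for {E, G}.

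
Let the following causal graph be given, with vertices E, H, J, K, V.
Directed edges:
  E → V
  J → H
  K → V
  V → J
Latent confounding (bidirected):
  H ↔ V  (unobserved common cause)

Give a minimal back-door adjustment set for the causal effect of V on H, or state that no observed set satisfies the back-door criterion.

desc(V)\{V}={H,J}; candidates ⊆ {E,K}.
V↔H: latent back-door arc(s) into V.
size 0: {}; under {} V still reaches {E,H,K} ∋ H.
size 1: {E}, {K}; under {E} V still reaches {H,K} ∋ H.
size 2: {E,K}; under {E,K} V still reaches {H} ∋ H.
V↔H cannot be blocked by any observed set — no back-door set.

V→H: no observed back-door set.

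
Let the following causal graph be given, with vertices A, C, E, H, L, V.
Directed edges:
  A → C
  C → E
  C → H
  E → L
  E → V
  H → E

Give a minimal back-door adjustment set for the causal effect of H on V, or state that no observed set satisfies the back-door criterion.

H→V: minimal back-door set {C}.

desc(H)\{H}={E,L,V}; candidates ⊆ {A,C}.
size 0: {}; under {} H still reaches {A,C,E,L,V} ∋ V.
{C}: H⊥V given {C} in G with H→· removed — back-door holds.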